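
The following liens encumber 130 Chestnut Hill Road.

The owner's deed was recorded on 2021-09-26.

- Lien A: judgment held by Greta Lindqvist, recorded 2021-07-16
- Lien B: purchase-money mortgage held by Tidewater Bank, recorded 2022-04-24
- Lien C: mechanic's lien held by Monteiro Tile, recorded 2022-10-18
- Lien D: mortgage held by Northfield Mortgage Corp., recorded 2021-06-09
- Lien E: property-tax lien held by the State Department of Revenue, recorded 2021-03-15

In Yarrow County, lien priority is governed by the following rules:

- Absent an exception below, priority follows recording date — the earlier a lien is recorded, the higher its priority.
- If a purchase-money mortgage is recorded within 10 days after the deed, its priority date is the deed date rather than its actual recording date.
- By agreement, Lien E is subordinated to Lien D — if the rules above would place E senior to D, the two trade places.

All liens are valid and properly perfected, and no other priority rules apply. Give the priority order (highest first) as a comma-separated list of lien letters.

D, E, A, B, C

Effective dates after the stated exceptions: B was recorded 210 days after the deed — beyond 10 days — so no relation-back applies.
Ordering by effective date: E (2021-03-15), D (2021-06-09), A (2021-07-16), B (2022-04-24), C (2022-10-18).
E is senior to D before the subordination, so the two trade places.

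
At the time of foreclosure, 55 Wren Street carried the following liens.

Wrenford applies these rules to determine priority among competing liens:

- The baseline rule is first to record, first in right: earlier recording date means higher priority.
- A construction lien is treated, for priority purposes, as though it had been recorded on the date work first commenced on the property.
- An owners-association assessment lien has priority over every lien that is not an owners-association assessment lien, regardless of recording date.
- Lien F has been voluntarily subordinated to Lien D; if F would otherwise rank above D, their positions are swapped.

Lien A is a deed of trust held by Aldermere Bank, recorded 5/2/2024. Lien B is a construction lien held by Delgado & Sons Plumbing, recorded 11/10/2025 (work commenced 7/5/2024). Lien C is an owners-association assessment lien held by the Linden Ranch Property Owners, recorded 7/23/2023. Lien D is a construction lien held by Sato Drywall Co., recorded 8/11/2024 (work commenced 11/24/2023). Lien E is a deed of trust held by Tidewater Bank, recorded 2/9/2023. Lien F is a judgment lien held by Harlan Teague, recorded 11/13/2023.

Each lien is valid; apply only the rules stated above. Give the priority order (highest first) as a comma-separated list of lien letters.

C, E, D, F, A, B

Adjusting effective dates: B relates back to 7/5/2024 (work commenced); D is treated as recorded 11/24/2023, the work-commencement date.
C, as an owners-association assessment lien, has superpriority and ranks first.
Among the remaining liens, by effective date: E (2/9/2023), F (11/13/2023), D (11/24/2023), A (5/2/2024), B (7/5/2024).
F is senior to D before the subordination, so the two trade places.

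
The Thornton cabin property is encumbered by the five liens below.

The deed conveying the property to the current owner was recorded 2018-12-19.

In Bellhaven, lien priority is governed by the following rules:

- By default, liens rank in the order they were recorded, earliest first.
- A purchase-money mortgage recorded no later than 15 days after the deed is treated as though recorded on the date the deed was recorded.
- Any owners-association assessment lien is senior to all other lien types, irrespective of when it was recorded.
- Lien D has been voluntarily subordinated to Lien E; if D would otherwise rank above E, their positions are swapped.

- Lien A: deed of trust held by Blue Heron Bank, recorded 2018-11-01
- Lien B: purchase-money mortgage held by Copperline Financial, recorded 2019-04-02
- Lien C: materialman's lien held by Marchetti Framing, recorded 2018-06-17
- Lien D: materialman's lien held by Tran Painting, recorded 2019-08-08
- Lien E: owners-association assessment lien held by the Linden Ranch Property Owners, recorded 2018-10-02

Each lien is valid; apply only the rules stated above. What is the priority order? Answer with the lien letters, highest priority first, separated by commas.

Adjusting effective dates: B was recorded 104 days after the deed, outside the 15-day window, so it keeps its recording date.
E, as an owners-association assessment lien, has superpriority and ranks first.
Ordering the rest by effective date: C (2018-06-17), A (2018-11-01), B (2019-04-02), D (2019-08-08).
Since D is not senior to E, the subordination leaves the order unchanged.

E, C, A, B, D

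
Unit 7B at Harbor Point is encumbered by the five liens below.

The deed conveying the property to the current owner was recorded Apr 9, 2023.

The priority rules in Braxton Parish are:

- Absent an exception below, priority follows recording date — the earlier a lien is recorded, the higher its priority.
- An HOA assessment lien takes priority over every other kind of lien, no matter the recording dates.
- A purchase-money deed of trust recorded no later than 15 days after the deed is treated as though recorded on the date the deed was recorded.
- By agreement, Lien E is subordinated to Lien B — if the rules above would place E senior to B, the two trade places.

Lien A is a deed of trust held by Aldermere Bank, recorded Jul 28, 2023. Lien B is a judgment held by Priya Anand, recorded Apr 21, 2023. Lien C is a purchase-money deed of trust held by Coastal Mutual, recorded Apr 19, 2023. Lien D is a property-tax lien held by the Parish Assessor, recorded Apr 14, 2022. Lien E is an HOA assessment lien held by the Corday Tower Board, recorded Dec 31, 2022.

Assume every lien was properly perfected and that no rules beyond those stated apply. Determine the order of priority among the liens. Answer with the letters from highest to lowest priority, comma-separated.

Effective dates after the stated exceptions: C was recorded within the 15-day window, so its effective date is the deed date Apr 9, 2023.
E is an HOA assessment lien and takes priority over every other lien.
Among the remaining liens, by effective date: D (Apr 14, 2022), C (Apr 9, 2023), B (Apr 21, 2023), A (Jul 28, 2023).
Because E would otherwise rank above B, the subordination swaps them.

B, D, C, E, A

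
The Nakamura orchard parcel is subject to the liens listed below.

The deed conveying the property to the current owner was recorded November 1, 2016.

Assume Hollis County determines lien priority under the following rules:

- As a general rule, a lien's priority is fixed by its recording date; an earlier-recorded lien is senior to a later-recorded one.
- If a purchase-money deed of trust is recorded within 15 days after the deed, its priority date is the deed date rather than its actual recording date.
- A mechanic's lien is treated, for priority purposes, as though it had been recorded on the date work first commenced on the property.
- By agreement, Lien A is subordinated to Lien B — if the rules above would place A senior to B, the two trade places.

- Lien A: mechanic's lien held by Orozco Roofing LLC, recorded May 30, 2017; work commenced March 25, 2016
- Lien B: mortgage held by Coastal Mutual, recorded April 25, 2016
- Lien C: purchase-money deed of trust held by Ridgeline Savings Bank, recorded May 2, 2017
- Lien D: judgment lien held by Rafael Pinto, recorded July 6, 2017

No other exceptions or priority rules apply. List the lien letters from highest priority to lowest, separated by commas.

Adjusting effective dates: A's effective date is March 25, 2016, when work began; C was recorded 182 days after the deed, outside the 15-day window, so it keeps its recording date.
By effective date, earliest first: A (March 25, 2016), B (April 25, 2016), C (May 2, 2017), D (July 6, 2017).
The subordination applies — A was senior to B — so A and B swap.

B, A, C, D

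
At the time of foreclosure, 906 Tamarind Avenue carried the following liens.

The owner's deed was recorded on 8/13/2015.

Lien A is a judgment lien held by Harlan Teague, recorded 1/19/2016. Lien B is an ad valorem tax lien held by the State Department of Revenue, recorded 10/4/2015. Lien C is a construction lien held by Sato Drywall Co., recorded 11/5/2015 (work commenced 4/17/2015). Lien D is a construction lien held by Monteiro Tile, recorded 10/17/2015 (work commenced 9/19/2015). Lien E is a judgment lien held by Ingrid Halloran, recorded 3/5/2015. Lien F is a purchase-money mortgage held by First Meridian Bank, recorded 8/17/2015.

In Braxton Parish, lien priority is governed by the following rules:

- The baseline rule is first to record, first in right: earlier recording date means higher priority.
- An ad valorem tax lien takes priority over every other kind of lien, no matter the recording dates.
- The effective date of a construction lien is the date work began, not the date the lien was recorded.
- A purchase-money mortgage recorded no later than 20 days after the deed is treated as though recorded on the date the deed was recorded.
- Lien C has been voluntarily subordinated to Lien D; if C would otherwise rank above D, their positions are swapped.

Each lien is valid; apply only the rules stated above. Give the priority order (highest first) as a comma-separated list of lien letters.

B, E, D, F, C, A

Adjusting effective dates: C's effective date is 4/17/2015, when work began; D relates back to 9/19/2015 (work commenced); F relates back to the deed date 8/13/2015.
B is an ad valorem tax lien and takes priority over every other lien.
The other liens, earliest effective date first: E (3/5/2015), C (4/17/2015), F (8/13/2015), D (9/19/2015), A (1/19/2016).
C would otherwise be senior to D, so under the subordination agreement C and D exchange positions.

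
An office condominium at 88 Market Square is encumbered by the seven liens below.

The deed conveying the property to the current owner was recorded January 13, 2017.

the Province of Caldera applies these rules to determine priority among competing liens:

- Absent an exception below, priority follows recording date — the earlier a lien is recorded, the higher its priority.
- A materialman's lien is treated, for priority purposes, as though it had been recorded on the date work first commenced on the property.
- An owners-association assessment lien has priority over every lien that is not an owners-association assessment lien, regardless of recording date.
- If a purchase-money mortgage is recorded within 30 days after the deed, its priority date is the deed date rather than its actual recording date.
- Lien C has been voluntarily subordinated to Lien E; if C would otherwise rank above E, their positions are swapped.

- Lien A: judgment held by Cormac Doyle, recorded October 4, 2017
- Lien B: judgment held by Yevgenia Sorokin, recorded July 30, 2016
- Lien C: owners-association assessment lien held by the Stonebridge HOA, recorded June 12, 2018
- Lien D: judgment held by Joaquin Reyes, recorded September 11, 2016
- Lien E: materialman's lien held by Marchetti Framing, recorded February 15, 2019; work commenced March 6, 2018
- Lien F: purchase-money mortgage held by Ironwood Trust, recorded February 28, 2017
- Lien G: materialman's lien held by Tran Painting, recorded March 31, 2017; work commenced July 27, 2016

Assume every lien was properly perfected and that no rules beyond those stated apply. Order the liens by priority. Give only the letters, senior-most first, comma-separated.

E, G, B, D, F, A, C

First, effective dates: E's effective date is March 6, 2018, when work began; F was recorded 46 days after the deed, outside the 30-day window, so it keeps its recording date; G's effective date is July 27, 2016, when work began.
C is an owners-association assessment lien, so it outranks all other liens regardless of date.
Remaining liens by effective date: G (July 27, 2016), B (July 30, 2016), D (September 11, 2016), F (February 28, 2017), A (October 4, 2017), E (March 6, 2018).
The subordination applies — C was senior to E — so C and E swap.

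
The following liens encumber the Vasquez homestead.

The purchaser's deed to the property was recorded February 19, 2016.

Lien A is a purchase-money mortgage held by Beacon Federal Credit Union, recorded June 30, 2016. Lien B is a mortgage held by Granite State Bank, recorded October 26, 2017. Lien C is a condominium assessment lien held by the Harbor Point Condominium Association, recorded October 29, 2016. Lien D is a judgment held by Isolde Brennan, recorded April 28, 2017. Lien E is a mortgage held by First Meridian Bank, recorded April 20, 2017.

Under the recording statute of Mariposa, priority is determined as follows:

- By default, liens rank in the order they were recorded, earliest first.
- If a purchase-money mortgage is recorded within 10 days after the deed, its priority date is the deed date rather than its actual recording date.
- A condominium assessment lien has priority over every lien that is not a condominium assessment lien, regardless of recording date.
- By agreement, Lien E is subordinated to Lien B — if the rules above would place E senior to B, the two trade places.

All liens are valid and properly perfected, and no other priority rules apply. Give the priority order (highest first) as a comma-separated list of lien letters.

First, effective dates: A was recorded 132 days after the deed, outside the 10-day window, so it keeps its recording date.
C, as a condominium assessment lien, has superpriority and ranks first.
Among the remaining liens, by effective date: A (June 30, 2016), E (April 20, 2017), D (April 28, 2017), B (October 26, 2017).
E is senior to B before the subordination, so the two trade places.

C, A, B, D, E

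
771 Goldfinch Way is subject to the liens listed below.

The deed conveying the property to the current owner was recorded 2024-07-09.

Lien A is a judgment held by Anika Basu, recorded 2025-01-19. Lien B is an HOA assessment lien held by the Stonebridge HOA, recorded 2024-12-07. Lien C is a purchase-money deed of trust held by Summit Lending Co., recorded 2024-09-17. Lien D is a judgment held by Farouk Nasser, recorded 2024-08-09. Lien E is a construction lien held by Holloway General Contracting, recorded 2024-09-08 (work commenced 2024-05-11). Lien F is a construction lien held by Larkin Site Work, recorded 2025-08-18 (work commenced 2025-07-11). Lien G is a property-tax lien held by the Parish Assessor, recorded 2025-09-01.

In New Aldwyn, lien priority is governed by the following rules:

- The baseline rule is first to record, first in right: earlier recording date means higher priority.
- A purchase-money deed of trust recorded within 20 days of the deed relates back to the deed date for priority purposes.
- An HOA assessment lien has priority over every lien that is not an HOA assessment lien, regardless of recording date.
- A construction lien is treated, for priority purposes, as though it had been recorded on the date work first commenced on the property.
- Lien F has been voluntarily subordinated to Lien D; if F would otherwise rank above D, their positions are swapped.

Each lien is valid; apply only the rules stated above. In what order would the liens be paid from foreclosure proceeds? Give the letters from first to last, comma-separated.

Adjusting effective dates: C was recorded 70 days after the deed, outside the 20-day window, so it keeps its recording date; E's effective date is 2024-05-11, when work began; F is treated as recorded 2025-07-11, the work-commencement date.
B is an HOA assessment lien, so it outranks all other liens regardless of date.
The other liens, earliest effective date first: E (2024-05-11), D (2024-08-09), C (2024-09-17), A (2025-01-19), F (2025-07-11), G (2025-09-01).
F already ranks below D; the subordination has no effect.

B, E, D, C, A, F, G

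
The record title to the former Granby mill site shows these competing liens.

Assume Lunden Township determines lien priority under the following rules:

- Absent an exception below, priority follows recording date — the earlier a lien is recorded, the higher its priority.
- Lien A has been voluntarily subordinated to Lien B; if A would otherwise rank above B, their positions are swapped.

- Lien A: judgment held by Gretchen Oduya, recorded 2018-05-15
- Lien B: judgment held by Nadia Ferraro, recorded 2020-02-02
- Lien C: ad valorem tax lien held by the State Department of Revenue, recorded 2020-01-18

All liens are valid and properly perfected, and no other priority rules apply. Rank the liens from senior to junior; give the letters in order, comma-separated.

B, C, A

By effective date: A (2018-05-15), C (2020-01-18), B (2020-02-02).
A is senior to B before the subordination, so the two trade places.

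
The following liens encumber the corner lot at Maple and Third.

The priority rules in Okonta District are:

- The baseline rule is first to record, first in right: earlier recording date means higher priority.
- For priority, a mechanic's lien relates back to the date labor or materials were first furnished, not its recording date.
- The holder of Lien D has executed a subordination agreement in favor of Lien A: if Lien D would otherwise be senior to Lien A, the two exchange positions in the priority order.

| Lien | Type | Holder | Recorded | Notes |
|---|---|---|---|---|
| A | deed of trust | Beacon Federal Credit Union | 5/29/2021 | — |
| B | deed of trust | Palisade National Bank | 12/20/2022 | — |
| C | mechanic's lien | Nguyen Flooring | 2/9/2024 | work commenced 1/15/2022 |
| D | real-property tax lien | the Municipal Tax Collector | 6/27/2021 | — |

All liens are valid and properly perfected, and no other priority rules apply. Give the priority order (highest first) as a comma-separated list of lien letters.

Effective dates after the stated exceptions: C relates back to 1/15/2022 (work commenced).
Ordering by effective date: A (5/29/2021), D (6/27/2021), C (1/15/2022), B (12/20/2022).
Since D is not senior to A, the subordination leaves the order unchanged.

A, D, C, B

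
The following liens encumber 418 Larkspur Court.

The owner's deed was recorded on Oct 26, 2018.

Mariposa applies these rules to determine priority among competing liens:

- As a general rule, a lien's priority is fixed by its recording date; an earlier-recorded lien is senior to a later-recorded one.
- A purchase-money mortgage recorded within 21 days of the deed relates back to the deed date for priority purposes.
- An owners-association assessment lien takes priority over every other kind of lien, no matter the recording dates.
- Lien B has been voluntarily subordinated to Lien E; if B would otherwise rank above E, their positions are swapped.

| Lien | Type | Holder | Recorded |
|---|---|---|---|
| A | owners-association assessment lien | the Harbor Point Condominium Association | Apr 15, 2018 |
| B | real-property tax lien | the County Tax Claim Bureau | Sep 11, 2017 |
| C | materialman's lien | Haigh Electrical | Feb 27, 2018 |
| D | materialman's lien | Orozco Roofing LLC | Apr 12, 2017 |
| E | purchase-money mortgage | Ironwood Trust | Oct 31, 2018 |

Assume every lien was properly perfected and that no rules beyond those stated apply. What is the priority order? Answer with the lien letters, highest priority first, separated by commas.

Effective dates after the stated exceptions: E was recorded within the 21-day window, so its effective date is the deed date Oct 26, 2018.
A is an owners-association assessment lien, so it outranks all other liens regardless of date.
The other liens, earliest effective date first: D (Apr 12, 2017), B (Sep 11, 2017), C (Feb 27, 2018), E (Oct 26, 2018).
B is senior to E before the subordination, so the two trade places.

A, D, E, C, B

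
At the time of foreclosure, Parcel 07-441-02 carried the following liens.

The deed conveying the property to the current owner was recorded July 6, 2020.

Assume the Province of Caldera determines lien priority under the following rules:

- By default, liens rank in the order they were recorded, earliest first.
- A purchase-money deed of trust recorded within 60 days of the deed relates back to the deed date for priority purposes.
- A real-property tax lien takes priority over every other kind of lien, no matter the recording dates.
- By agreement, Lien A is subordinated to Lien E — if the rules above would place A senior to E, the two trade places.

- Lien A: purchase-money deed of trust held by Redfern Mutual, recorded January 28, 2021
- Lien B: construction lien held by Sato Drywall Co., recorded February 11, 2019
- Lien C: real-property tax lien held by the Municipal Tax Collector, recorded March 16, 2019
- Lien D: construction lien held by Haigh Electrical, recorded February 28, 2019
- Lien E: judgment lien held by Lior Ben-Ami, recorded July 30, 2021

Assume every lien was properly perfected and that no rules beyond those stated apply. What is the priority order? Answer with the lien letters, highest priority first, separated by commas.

Effective dates after the stated exceptions: A was recorded 206 days after the deed, outside the 60-day window, so it keeps its recording date.
C is a real-property tax lien, so it outranks all other liens regardless of date.
The other liens, earliest effective date first: B (February 11, 2019), D (February 28, 2019), A (January 28, 2021), E (July 30, 2021).
A is senior to E before the subordination, so the two trade places.

C, B, D, E, A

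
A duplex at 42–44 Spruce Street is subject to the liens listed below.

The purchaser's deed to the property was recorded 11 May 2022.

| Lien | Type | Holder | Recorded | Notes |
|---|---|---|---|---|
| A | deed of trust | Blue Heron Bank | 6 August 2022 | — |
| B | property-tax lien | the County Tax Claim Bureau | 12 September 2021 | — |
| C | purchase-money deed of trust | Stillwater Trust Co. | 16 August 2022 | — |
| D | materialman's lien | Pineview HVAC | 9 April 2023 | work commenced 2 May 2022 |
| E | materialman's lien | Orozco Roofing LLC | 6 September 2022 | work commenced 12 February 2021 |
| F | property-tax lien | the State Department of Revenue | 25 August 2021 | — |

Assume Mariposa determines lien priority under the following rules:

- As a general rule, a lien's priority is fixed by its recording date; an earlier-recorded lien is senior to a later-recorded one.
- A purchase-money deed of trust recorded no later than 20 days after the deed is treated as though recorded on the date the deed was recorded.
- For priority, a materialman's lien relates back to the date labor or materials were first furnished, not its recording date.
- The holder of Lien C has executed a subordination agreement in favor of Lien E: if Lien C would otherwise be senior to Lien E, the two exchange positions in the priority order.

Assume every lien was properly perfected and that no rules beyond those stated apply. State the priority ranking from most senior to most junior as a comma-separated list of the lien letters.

Effective dates after the stated exceptions: C was recorded 97 days after the deed, outside the 20-day window, so it keeps its recording date; D relates back to 2 May 2022 (work commenced); E is treated as recorded 12 February 2021, the work-commencement date.
By effective date, earliest first: E (12 February 2021), F (25 August 2021), B (12 September 2021), D (2 May 2022), A (6 August 2022), C (16 August 2022).
C is already junior to E, so the subordination agreement changes nothing.

E, F, B, D, A, C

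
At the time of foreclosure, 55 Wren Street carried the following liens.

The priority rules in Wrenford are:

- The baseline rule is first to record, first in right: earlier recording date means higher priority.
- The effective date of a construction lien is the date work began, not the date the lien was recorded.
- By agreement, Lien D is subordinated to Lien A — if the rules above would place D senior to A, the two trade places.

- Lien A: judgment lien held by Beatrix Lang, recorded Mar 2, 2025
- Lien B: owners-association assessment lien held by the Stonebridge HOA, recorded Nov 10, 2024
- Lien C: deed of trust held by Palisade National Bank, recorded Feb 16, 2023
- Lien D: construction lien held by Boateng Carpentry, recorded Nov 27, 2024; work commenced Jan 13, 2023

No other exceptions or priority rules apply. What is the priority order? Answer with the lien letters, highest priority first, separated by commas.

Adjusting effective dates: D is treated as recorded Jan 13, 2023, the work-commencement date.
Ordering by effective date: D (Jan 13, 2023), C (Feb 16, 2023), B (Nov 10, 2024), A (Mar 2, 2025).
D is senior to A before the subordination, so the two trade places.

A, C, B, D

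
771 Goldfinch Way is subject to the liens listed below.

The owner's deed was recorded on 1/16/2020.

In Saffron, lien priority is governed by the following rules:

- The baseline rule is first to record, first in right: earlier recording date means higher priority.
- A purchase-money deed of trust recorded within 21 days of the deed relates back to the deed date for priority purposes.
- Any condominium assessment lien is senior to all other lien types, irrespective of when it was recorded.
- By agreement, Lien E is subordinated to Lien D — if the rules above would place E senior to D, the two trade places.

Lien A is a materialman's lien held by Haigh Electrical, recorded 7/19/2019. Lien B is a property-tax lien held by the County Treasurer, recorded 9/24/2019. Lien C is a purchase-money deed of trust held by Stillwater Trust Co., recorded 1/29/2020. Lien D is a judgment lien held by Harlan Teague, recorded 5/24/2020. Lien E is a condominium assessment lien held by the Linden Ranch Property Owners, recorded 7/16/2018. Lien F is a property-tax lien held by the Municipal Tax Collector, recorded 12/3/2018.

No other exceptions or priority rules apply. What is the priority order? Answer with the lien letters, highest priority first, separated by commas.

Effective dates: C relates back to the deed date 1/16/2020.
E is a condominium assessment lien, so it outranks all other liens regardless of date.
Ordering the rest by effective date: F (12/3/2018), A (7/19/2019), B (9/24/2019), C (1/16/2020), D (5/24/2020).
E would otherwise be senior to D, so under the subordination agreement E and D exchange positions.

D, F, A, B, C, E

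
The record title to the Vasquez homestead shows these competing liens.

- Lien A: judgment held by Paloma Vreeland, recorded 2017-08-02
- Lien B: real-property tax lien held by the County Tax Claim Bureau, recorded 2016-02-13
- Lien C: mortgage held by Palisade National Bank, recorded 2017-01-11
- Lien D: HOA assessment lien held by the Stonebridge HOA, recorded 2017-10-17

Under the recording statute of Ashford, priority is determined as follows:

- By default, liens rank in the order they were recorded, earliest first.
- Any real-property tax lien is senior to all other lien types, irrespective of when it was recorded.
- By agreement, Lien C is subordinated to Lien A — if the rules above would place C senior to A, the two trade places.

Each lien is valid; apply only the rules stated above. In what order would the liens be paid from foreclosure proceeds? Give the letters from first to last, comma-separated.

B, A, C, D

B is a real-property tax lien and takes priority over every other lien.
Remaining liens by effective date: C (2017-01-11), A (2017-08-02), D (2017-10-17).
The subordination applies — C was senior to A — so C and A swap.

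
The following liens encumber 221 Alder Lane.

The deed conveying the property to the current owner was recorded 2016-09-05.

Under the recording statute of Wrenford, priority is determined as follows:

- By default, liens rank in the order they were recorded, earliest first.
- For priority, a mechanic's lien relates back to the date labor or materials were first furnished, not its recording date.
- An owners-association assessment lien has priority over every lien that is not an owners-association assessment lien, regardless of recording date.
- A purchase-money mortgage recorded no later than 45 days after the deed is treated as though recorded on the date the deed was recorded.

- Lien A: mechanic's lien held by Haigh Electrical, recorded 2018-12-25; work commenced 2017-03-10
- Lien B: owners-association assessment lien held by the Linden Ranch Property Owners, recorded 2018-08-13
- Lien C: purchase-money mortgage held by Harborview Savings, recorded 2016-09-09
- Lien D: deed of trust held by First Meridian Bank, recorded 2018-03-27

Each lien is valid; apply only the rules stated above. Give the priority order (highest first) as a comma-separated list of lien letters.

Adjusting effective dates: A relates back to 2017-03-10 (work commenced); C's effective date is the deed date, 2016-09-05.
B is an owners-association assessment lien and takes priority over every other lien.
The other liens, earliest effective date first: C (2016-09-05), A (2017-03-10), D (2018-03-27).

B, C, A, D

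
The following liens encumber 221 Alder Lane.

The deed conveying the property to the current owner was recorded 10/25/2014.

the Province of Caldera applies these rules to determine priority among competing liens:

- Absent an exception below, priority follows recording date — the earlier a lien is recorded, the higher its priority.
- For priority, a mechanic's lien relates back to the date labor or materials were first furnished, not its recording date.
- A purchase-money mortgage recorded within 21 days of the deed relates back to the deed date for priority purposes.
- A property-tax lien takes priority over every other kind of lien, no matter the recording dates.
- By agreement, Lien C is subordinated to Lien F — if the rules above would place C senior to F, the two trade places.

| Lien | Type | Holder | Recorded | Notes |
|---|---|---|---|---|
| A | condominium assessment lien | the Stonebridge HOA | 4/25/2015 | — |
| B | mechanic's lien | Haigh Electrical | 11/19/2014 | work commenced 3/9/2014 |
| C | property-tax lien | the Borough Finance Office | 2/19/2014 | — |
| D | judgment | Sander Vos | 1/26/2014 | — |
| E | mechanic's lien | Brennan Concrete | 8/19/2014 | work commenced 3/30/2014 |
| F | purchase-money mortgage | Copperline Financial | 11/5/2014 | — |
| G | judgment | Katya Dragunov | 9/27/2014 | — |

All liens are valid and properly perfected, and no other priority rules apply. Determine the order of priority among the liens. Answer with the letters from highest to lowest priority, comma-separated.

F, D, B, E, G, C, A

Adjusting effective dates: B is treated as recorded 3/9/2014, the work-commencement date; E relates back to 3/30/2014 (work commenced); F was recorded within the 21-day window, so its effective date is the deed date 10/25/2014.
C is a property-tax lien, so it outranks all other liens regardless of date.
Among the remaining liens, by effective date: D (1/26/2014), B (3/9/2014), E (3/30/2014), G (9/27/2014), F (10/25/2014), A (4/25/2015).
Because C would otherwise rank above F, the subordination swaps them.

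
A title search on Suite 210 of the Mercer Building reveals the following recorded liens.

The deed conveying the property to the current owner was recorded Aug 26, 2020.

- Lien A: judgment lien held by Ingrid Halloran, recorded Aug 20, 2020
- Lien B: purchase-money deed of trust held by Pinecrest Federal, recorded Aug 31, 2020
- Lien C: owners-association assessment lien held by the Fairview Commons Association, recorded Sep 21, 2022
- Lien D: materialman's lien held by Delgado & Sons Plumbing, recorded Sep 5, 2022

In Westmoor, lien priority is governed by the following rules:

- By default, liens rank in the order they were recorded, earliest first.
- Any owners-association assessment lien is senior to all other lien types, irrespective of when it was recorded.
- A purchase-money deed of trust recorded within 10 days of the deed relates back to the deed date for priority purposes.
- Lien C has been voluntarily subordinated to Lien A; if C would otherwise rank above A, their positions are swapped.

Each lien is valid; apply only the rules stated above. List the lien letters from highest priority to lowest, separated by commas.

A, C, B, D

First, effective dates: B's effective date is the deed date, Aug 26, 2020.
C is an owners-association assessment lien and takes priority over every other lien.
The other liens, earliest effective date first: A (Aug 20, 2020), B (Aug 26, 2020), D (Sep 5, 2022).
Because C would otherwise rank above A, the subordination swaps them.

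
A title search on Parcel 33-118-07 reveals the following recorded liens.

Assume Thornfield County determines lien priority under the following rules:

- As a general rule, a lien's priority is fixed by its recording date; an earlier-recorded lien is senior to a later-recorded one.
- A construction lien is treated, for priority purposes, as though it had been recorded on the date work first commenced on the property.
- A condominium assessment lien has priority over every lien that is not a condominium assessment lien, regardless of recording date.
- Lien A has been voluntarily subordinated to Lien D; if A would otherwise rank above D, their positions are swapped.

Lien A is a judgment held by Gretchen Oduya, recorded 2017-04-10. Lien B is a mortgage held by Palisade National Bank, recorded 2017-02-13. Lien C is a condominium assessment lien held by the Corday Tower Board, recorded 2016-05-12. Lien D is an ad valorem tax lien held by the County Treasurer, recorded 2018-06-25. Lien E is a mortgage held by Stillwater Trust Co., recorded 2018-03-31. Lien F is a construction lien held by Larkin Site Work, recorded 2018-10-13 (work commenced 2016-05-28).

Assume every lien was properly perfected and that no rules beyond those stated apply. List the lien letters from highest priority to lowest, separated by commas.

C, F, B, D, E, A

Effective dates after the stated exceptions: F relates back to 2016-05-28 (work commenced).
C is a condominium assessment lien and takes priority over every other lien.
Remaining liens by effective date: F (2016-05-28), B (2017-02-13), A (2017-04-10), E (2018-03-31), D (2018-06-25).
The subordination applies — A was senior to D — so A and D swap.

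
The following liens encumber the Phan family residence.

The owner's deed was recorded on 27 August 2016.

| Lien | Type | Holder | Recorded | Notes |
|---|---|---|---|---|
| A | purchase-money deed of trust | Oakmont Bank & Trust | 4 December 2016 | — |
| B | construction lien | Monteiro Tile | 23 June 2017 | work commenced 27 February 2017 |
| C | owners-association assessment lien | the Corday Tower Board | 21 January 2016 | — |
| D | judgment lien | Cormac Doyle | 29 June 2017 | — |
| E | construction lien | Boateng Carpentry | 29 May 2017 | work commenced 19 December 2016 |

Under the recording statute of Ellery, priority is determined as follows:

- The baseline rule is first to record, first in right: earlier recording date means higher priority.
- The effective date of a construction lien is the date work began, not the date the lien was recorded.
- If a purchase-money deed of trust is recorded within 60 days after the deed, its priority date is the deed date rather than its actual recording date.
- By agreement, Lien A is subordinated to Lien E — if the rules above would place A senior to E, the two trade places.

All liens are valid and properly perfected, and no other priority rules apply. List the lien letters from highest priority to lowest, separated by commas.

First, effective dates: A missed the 60-day window (99 days after the deed), so its recording date stands; B's effective date is 27 February 2017, when work began; E is treated as recorded 19 December 2016, the work-commencement date.
By effective date: C (21 January 2016), A (4 December 2016), E (19 December 2016), B (27 February 2017), D (29 June 2017).
Because A would otherwise rank above E, the subordination swaps them.

C, E, A, B, D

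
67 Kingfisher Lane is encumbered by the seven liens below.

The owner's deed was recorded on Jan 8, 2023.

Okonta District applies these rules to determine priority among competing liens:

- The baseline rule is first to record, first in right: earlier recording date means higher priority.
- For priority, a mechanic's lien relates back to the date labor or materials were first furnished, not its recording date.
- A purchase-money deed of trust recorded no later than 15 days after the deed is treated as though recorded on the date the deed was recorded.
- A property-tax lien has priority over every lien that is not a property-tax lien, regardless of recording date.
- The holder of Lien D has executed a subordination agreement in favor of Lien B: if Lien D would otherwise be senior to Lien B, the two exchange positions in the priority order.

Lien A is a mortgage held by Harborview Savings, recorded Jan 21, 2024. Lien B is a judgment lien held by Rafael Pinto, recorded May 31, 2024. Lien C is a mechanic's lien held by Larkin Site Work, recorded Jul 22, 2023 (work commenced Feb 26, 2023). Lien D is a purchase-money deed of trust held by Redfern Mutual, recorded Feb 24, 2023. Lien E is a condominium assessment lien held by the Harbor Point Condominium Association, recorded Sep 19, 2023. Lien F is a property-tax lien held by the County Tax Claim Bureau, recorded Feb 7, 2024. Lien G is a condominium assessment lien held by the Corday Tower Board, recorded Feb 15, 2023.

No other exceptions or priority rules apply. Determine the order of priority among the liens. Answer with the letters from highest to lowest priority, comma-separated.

F, G, B, C, E, A, D

Effective dates after the stated exceptions: C relates back to Feb 26, 2023 (work commenced); D missed the 15-day window (47 days after the deed), so its recording date stands.
As a property-tax lien, F is senior to every other lien.
Among the remaining liens, by effective date: G (Feb 15, 2023), D (Feb 24, 2023), C (Feb 26, 2023), E (Sep 19, 2023), A (Jan 21, 2024), B (May 31, 2024).
D is senior to B before the subordination, so the two trade places.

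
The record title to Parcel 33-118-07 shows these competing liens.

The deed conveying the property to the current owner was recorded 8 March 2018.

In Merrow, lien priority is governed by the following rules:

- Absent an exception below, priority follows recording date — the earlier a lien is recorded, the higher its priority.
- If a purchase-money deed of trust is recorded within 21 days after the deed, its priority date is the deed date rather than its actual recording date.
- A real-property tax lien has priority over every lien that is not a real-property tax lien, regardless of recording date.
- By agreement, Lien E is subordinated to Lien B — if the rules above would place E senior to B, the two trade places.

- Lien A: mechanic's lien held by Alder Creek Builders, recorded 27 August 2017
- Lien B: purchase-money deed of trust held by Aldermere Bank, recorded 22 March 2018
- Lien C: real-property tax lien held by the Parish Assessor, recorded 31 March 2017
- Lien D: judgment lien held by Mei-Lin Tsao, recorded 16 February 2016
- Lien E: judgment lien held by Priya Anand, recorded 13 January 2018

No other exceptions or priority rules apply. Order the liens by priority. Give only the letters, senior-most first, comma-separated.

C, D, A, B, E

First, effective dates: B was recorded within the 21-day window, so its effective date is the deed date 8 March 2018.
As a real-property tax lien, C is senior to every other lien.
Remaining liens by effective date: D (16 February 2016), A (27 August 2017), E (13 January 2018), B (8 March 2018).
E would otherwise be senior to B, so under the subordination agreement E and B exchange positions.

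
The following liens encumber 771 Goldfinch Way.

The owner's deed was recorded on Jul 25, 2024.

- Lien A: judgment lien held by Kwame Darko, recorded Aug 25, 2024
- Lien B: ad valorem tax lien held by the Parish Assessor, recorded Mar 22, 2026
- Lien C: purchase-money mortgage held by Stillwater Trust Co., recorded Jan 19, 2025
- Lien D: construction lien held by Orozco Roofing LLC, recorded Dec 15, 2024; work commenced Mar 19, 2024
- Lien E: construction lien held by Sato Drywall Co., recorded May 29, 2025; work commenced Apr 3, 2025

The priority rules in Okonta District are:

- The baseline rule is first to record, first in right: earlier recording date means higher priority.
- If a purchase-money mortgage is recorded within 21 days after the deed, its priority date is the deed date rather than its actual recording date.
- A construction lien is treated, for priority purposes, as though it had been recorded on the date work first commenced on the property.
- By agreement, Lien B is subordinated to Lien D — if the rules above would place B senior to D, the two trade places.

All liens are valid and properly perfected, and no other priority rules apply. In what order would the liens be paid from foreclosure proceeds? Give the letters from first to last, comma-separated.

D, A, C, E, B

Effective dates: C was recorded 178 days after the deed — beyond 21 days — so no relation-back applies; D is treated as recorded Mar 19, 2024, the work-commencement date; E relates back to Apr 3, 2025 (work commenced).
By effective date, earliest first: D (Mar 19, 2024), A (Aug 25, 2024), C (Jan 19, 2025), E (Apr 3, 2025), B (Mar 22, 2026).
Since B is not senior to D, the subordination leaves the order unchanged.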